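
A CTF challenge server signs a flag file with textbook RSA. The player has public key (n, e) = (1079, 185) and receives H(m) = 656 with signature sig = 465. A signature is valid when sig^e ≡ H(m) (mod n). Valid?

no

Squares mod 1079: sig^1≡465, sig^2≡425, sig^4≡432, sig^8≡1036, sig^16≡770, sig^32≡529, sig^64≡380, sig^128≡893
185 = 128 + 32 + 16 + 8 + 1, so sig^185 ≡ 893·529·770·1036·465 ≡ 875 (mod 1079)
875 ≠ 656, so verification fails.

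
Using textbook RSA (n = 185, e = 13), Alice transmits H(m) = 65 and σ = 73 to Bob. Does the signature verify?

does not verify

σ^2 ≡ 73^2 = 5329 ≡ 149
σ^4 ≡ 149^2 = 22201 ≡ 1
σ^8 ≡ 1^2 = 1
13 = 8 + 4 + 1, so σ^13 ≡ 1·1·73 ≡ 73 (mod 185)
The recovered value 73 does not match the digest 65.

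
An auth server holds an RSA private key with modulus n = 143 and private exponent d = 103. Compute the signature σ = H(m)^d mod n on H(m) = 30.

17

Squares mod 143: (H(m))^1≡30, (H(m))^2≡42, (H(m))^4≡48, (H(m))^8≡16, (H(m))^16≡113, (H(m))^32≡42, (H(m))^64≡48
103 = 64 + 32 + 4 + 2 + 1, so (H(m))^103 ≡ 48·42·48·42·30 ≡ 17 (mod 143)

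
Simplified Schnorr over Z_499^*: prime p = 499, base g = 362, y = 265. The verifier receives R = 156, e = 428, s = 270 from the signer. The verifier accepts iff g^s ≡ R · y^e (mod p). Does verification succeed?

g^s mod p:
362^270 mod 499 = 496
R · y^e mod p:
265^428 mod 499 = 451
156·451 = 70356 ≡ 496 (mod 499)
496 ≡ 496 (mod 499); signature holds.

passes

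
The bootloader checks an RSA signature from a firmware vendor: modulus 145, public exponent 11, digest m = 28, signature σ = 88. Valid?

Squares mod 145: σ^1≡88, σ^2≡59, σ^4≡1, σ^8≡1
11 = 8 + 2 + 1, so σ^11 ≡ 1·59·88 ≡ 117 (mod 145)
σ^11 mod 145 = 117, but m = 28.

no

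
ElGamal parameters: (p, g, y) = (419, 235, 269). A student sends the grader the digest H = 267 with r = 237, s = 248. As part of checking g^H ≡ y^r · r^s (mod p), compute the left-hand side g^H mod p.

235^2 = 55225 ≡ 336
235^4 ≡ 336^2 = 112896 ≡ 185
235^8 ≡ 185^2 = 34225 ≡ 286
235^16 ≡ 286^2 = 81796 ≡ 91
235^32 ≡ 91^2 = 8281 ≡ 320
235^64 ≡ 320^2 = 102400 ≡ 164
235^128 ≡ 164^2 = 26896 ≡ 80
235^256 ≡ 80^2 = 6400 ≡ 115
267 = 256 + 8 + 2 + 1, so 235^267 ≡ 115·286·336·235 ≡ 137 (mod 419)

137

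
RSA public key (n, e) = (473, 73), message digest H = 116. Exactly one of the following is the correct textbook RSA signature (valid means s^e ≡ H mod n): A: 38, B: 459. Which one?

B

Candidate A: Squares mod 473: 38^1≡38, 38^2≡25, 38^4≡152, 38^8≡400, 38^16≡126, 38^32≡267, 38^64≡339; 73 = 64 + 8 + 1, so 38^73 ≡ 339·400·38 ≡ 411 (mod 473)
Candidate B: Squares mod 473: 459^1≡459, 459^2≡196, 459^4≡103, 459^8≡203, 459^16≡58, 459^32≡53, 459^64≡444; 73 = 64 + 8 + 1, so 459^73 ≡ 444·203·459 ≡ 116 (mod 473)
  → matches H = 116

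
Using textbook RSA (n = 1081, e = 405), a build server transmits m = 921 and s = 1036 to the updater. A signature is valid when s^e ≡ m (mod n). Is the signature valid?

s^405 mod 1081 = 921
Since 921 equals the digest 921, verification succeeds.

valid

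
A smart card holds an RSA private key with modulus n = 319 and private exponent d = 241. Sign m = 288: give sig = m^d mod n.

211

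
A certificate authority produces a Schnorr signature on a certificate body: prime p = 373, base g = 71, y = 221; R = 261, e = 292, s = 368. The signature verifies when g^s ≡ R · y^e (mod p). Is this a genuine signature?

forged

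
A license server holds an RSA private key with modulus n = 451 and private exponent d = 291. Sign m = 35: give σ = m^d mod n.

13

m^2 ≡ 35^2 = 1225 ≡ 323
m^4 ≡ 323^2 = 104329 ≡ 148
m^8 ≡ 148^2 = 21904 ≡ 256
m^16 ≡ 256^2 = 65536 ≡ 141
m^32 ≡ 141^2 = 19881 ≡ 37
m^64 ≡ 37^2 = 1369 ≡ 16
m^128 ≡ 16^2 = 256
m^256 ≡ 256^2 = 65536 ≡ 141
291 = 256 + 32 + 2 + 1, so m^291 ≡ 141·37·323·35 ≡ 13 (mod 451)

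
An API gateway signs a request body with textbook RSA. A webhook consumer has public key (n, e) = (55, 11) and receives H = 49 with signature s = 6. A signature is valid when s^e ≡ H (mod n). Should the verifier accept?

reject

Squares mod 55: s^1≡6, s^2≡36, s^4≡31, s^8≡26
11 = 8 + 2 + 1, so s^11 ≡ 26·36·6 ≡ 6 (mod 55)
The recovered value 6 does not match the digest 49.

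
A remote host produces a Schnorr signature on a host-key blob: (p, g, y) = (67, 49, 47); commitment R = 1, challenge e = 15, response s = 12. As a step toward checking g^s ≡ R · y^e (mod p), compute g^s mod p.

14

49^2 = 2401 ≡ 56
49^4 ≡ 56^2 = 3136 ≡ 54
49^8 ≡ 54^2 = 2916 ≡ 35
12 = 8 + 4, so 49^12 ≡ 35·54 ≡ 14 (mod 67)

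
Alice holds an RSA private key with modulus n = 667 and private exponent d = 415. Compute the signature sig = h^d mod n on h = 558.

Squares mod 667: h^1≡558, h^2≡542, h^4≡284, h^8≡616, h^16≡600, h^32≡487, h^64≡384, h^128≡49, h^256≡400
415 = 256 + 128 + 16 + 8 + 4 + 2 + 1, so h^415 ≡ 400·49·600·616·284·542·558 ≡ 455 (mod 667)

455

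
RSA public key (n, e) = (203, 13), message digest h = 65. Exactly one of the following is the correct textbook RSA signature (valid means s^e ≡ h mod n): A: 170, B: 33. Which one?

A

Candidate A: Squares mod 203: 170^1≡170, 170^2≡74, 170^4≡198, 170^8≡25; 13 = 8 + 4 + 1, so 170^13 ≡ 25·198·170 ≡ 65 (mod 203)
  → matches h = 65
Candidate B: Squares mod 203: 33^1≡33, 33^2≡74, 33^4≡198, 33^8≡25; 13 = 8 + 4 + 1, so 33^13 ≡ 25·198·33 ≡ 138 (mod 203)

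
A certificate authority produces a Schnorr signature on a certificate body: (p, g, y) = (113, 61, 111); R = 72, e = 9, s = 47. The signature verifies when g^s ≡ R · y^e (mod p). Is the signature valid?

g^s mod p:
Squares mod 113: 61^1≡61, 61^2≡105, 61^4≡64, 61^8≡28, 61^16≡106, 61^32≡49
47 = 32 + 8 + 4 + 2 + 1, so 61^47 ≡ 49·28·64·105·61 ≡ 87 (mod 113)
R · y^e mod p:
Squares mod 113: 111^1≡111, 111^2≡4, 111^4≡16, 111^8≡30
9 = 8 + 1, so 111^9 ≡ 30·111 ≡ 53 (mod 113)
72·53 = 3816 ≡ 87 (mod 113)
87 ≡ 87 (mod 113); signature holds.

valid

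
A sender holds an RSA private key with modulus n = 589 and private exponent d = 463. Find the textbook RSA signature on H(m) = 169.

(H(m))^2 ≡ 169^2 = 28561 ≡ 289
(H(m))^4 ≡ 289^2 = 83521 ≡ 472
(H(m))^8 ≡ 472^2 = 222784 ≡ 142
(H(m))^16 ≡ 142^2 = 20164 ≡ 138
(H(m))^32 ≡ 138^2 = 19044 ≡ 196
(H(m))^64 ≡ 196^2 = 38416 ≡ 131
(H(m))^128 ≡ 131^2 = 17161 ≡ 80
(H(m))^256 ≡ 80^2 = 6400 ≡ 510
463 = 256 + 128 + 64 + 8 + 4 + 2 + 1, so (H(m))^463 ≡ 510·80·131·142·472·289·169 ≡ 586 (mod 589)

586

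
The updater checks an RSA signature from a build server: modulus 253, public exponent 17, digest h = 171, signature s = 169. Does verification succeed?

fails

s^17 mod 253 = 82
s^17 mod 253 = 82, but h = 171.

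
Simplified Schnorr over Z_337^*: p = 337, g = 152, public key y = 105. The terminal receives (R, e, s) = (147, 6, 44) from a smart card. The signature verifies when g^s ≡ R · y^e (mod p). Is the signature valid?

valid

g^s mod p:
152^2 = 23104 ≡ 188
152^4 ≡ 188^2 = 35344 ≡ 296
152^8 ≡ 296^2 = 87616 ≡ 333
152^16 ≡ 333^2 = 110889 ≡ 16
152^32 ≡ 16^2 = 256
44 = 32 + 8 + 4, so 152^44 ≡ 256·333·296 ≡ 196 (mod 337)
R · y^e mod p:
105^2 = 11025 ≡ 241
105^4 ≡ 241^2 = 58081 ≡ 117
6 = 4 + 2, so 105^6 ≡ 117·241 ≡ 226 (mod 337)
147·226 = 33222 ≡ 196 (mod 337)
196 ≡ 196 (mod 337); signature holds.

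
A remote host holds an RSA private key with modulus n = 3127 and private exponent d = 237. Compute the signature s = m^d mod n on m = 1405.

1199

m^2 ≡ 1405^2 = 1974025 ≡ 888
m^4 ≡ 888^2 = 788544 ≡ 540
m^8 ≡ 540^2 = 291600 ≡ 789
m^16 ≡ 789^2 = 622521 ≡ 248
m^32 ≡ 248^2 = 61504 ≡ 2091
m^64 ≡ 2091^2 = 4372281 ≡ 735
m^128 ≡ 735^2 = 540225 ≡ 2381
237 = 128 + 64 + 32 + 8 + 4 + 1, so m^237 ≡ 2381·735·2091·789·540·1405 ≡ 1199 (mod 3127)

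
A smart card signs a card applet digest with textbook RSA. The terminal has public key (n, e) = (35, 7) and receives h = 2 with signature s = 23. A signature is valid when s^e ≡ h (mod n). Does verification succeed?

passes

s^7 mod 35 = 2
Since 2 equals the digest 2, verification succeeds.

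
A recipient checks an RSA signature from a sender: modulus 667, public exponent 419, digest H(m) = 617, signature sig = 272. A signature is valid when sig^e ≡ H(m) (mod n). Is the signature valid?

sig^2 ≡ 272^2 = 73984 ≡ 614
sig^4 ≡ 614^2 = 376996 ≡ 141
sig^8 ≡ 141^2 = 19881 ≡ 538
sig^16 ≡ 538^2 = 289444 ≡ 633
sig^32 ≡ 633^2 = 400689 ≡ 489
sig^64 ≡ 489^2 = 239121 ≡ 335
sig^128 ≡ 335^2 = 112225 ≡ 169
sig^256 ≡ 169^2 = 28561 ≡ 547
419 = 256 + 128 + 32 + 2 + 1, so sig^419 ≡ 547·169·489·614·272 ≡ 617 (mod 667)
sig^419 mod 667 = 617 matches H(m).

valid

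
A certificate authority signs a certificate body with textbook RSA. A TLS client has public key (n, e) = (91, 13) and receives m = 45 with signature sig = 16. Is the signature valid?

invalid

sig^2 ≡ 16^2 = 256 ≡ 74
sig^4 ≡ 74^2 = 5476 ≡ 16
sig^8 ≡ 16^2 = 256 ≡ 74
13 = 8 + 4 + 1, so sig^13 ≡ 74·16·16 ≡ 16 (mod 91)
The recovered value 16 does not match the digest 45.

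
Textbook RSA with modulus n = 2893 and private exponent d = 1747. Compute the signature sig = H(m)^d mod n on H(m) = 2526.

Squares mod 2893: (H(m))^1≡2526, (H(m))^2≡1611, (H(m))^4≡300, (H(m))^8≡317, (H(m))^16≡2127, (H(m))^32≡2370, (H(m))^64≡1587, (H(m))^128≡1659, (H(m))^256≡1038, (H(m))^512≡1248, (H(m))^1024≡1070
1747 = 1024 + 512 + 128 + 64 + 16 + 2 + 1, so (H(m))^1747 ≡ 1070·1248·1659·1587·2127·1611·2526 ≡ 1370 (mod 2893)

1370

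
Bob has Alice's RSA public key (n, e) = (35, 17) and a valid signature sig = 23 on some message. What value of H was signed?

18

Squares mod 35: sig^1≡23, sig^2≡4, sig^4≡16, sig^8≡11, sig^16≡16
17 = 16 + 1, so sig^17 ≡ 16·23 ≡ 18 (mod 35)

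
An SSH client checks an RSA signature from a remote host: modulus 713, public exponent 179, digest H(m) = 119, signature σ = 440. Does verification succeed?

σ^2 ≡ 440^2 = 193600 ≡ 377
σ^4 ≡ 377^2 = 142129 ≡ 242
σ^8 ≡ 242^2 = 58564 ≡ 98
σ^16 ≡ 98^2 = 9604 ≡ 335
σ^32 ≡ 335^2 = 112225 ≡ 284
σ^64 ≡ 284^2 = 80656 ≡ 87
σ^128 ≡ 87^2 = 7569 ≡ 439
179 = 128 + 32 + 16 + 2 + 1, so σ^179 ≡ 439·284·335·377·440 ≡ 119 (mod 713)
Since 119 equals the digest 119, verification succeeds.

passes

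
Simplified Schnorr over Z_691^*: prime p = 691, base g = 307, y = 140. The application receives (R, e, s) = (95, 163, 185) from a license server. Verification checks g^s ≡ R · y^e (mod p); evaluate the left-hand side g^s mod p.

Squares mod 691: 307^1≡307, 307^2≡273, 307^4≡592, 307^8≡127, 307^16≡236, 307^32≡416, 307^64≡306, 307^128≡351
185 = 128 + 32 + 16 + 8 + 1, so 307^185 ≡ 351·416·236·127·307 ≡ 646 (mod 691)

646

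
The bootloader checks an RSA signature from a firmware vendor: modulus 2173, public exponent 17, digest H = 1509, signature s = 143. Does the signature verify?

s^2 ≡ 143^2 = 20449 ≡ 892
s^4 ≡ 892^2 = 795664 ≡ 346
s^8 ≡ 346^2 = 119716 ≡ 201
s^16 ≡ 201^2 = 40401 ≡ 1287
17 = 16 + 1, so s^17 ≡ 1287·143 ≡ 1509 (mod 2173)
s^17 mod 2173 = 1509 matches H.

verifies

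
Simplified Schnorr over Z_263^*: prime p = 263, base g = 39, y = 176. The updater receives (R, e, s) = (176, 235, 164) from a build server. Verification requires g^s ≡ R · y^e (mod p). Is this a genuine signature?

g^s mod p:
Squares mod 263: 39^1≡39, 39^2≡206, 39^4≡93, 39^8≡233, 39^16≡111, 39^32≡223, 39^64≡22, 39^128≡221
164 = 128 + 32 + 4, so 39^164 ≡ 221·223·93 ≡ 18 (mod 263)
R · y^e mod p:
Squares mod 263: 176^1≡176, 176^2≡205, 176^4≡208, 176^8≡132, 176^16≡66, 176^32≡148, 176^64≡75, 176^128≡102
235 = 128 + 64 + 32 + 8 + 2 + 1, so 176^235 ≡ 102·75·148·132·205·176 ≡ 27 (mod 263)
176·27 = 4752 ≡ 18 (mod 263)
18 ≡ 18 (mod 263); signature holds.

genuine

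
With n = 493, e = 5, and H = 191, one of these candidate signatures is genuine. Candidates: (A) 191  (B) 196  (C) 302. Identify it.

A

Candidate A: Squares mod 493: 191^1≡191, 191^2≡492, 191^4≡1; 5 = 4 + 1, so 191^5 ≡ 1·191 ≡ 191 (mod 493)
  → matches H = 191
Candidate B: Squares mod 493: 196^1≡196, 196^2≡455, 196^4≡458; 5 = 4 + 1, so 196^5 ≡ 458·196 ≡ 42 (mod 493)
Candidate C: Squares mod 493: 302^1≡302, 302^2≡492, 302^4≡1; 5 = 4 + 1, so 302^5 ≡ 1·302 ≡ 302 (mod 493)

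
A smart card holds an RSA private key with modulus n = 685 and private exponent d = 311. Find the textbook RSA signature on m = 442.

Squares mod 685: m^1≡442, m^2≡139, m^4≡141, m^8≡16, m^16≡256, m^32≡461, m^64≡171, m^128≡471, m^256≡586
311 = 256 + 32 + 16 + 4 + 2 + 1, so m^311 ≡ 586·461·256·141·139·442 ≡ 618 (mod 685)

618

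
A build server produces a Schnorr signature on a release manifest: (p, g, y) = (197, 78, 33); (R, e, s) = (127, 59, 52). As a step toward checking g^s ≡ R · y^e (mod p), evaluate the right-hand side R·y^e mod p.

33^2 = 1089 ≡ 104
33^4 ≡ 104^2 = 10816 ≡ 178
33^8 ≡ 178^2 = 31684 ≡ 164
33^16 ≡ 164^2 = 26896 ≡ 104
33^32 ≡ 104^2 = 10816 ≡ 178
59 = 32 + 16 + 8 + 2 + 1, so 33^59 ≡ 178·104·164·104·33 ≡ 83 (mod 197)
R · y^e ≡ 127·83 = 10541 ≡ 100 (mod 197)

100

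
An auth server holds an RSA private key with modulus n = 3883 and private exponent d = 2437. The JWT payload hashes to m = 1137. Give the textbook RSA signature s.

2667

m^2437 mod 3883 = 2667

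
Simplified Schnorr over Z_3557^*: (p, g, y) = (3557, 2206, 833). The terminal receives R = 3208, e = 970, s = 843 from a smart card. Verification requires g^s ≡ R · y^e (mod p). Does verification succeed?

g^s mod p:
2206^843 mod 3557 = 25
R · y^e mod p:
833^970 mod 3557 = 304
3208·304 = 975232 ≡ 614 (mod 3557)
25 ≠ 614; the check fails.

fails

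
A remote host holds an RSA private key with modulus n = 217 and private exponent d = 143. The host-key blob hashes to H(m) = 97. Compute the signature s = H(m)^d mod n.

188

(H(m))^2 ≡ 97^2 = 9409 ≡ 78
(H(m))^4 ≡ 78^2 = 6084 ≡ 8
(H(m))^8 ≡ 8^2 = 64
(H(m))^16 ≡ 64^2 = 4096 ≡ 190
(H(m))^32 ≡ 190^2 = 36100 ≡ 78
(H(m))^64 ≡ 78^2 = 6084 ≡ 8
(H(m))^128 ≡ 8^2 = 64
143 = 128 + 8 + 4 + 2 + 1, so (H(m))^143 ≡ 64·64·8·78·97 ≡ 188 (mod 217)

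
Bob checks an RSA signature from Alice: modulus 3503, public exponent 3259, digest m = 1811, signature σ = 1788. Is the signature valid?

σ^2 ≡ 1788^2 = 3196944 ≡ 2208
σ^4 ≡ 2208^2 = 4875264 ≡ 2591
σ^8 ≡ 2591^2 = 6713281 ≡ 1533
σ^16 ≡ 1533^2 = 2350089 ≡ 3079
σ^32 ≡ 3079^2 = 9480241 ≡ 1123
σ^64 ≡ 1123^2 = 1261129 ≡ 49
σ^128 ≡ 49^2 = 2401
σ^256 ≡ 2401^2 = 5764801 ≡ 2366
σ^512 ≡ 2366^2 = 5597956 ≡ 162
σ^1024 ≡ 162^2 = 26244 ≡ 1723
σ^2048 ≡ 1723^2 = 2968729 ≡ 1688
3259 = 2048 + 1024 + 128 + 32 + 16 + 8 + 2 + 1, so σ^3259 ≡ 1688·1723·2401·1123·3079·1533·2208·1788 ≡ 1811 (mod 3503)
Since 1811 equals the digest 1811, verification succeeds.

valid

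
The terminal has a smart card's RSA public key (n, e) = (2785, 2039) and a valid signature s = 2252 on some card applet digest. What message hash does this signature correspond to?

s^2 ≡ 2252^2 = 5071504 ≡ 19
s^4 ≡ 19^2 = 361
s^8 ≡ 361^2 = 130321 ≡ 2211
s^16 ≡ 2211^2 = 4888521 ≡ 846
s^32 ≡ 846^2 = 715716 ≡ 2756
s^64 ≡ 2756^2 = 7595536 ≡ 841
s^128 ≡ 841^2 = 707281 ≡ 2676
s^256 ≡ 2676^2 = 7160976 ≡ 741
s^512 ≡ 741^2 = 549081 ≡ 436
s^1024 ≡ 436^2 = 190096 ≡ 716
2039 = 1024 + 512 + 256 + 128 + 64 + 32 + 16 + 4 + 2 + 1, so s^2039 ≡ 716·436·741·2676·841·2756·846·361·19·2252 ≡ 2293 (mod 2785)

2293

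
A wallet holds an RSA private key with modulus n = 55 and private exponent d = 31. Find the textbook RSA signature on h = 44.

h^2 ≡ 44^2 = 1936 ≡ 11
h^4 ≡ 11^2 = 121 ≡ 11
h^8 ≡ 11^2 = 121 ≡ 11
h^16 ≡ 11^2 = 121 ≡ 11
31 = 16 + 8 + 4 + 2 + 1, so h^31 ≡ 11·11·11·11·44 ≡ 44 (mod 55)

44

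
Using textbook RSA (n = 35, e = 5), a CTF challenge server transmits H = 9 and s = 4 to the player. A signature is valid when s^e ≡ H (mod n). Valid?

s^2 ≡ 4^2 = 16
s^4 ≡ 16^2 = 256 ≡ 11
5 = 4 + 1, so s^5 ≡ 11·4 ≡ 9 (mod 35)
9 = H, so the signature checks out.

yes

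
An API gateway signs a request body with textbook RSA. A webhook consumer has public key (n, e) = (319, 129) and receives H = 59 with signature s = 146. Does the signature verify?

verifies

Squares mod 319: s^1≡146, s^2≡262, s^4≡59, s^8≡291, s^16≡146, s^32≡262, s^64≡59, s^128≡291
129 = 128 + 1, so s^129 ≡ 291·146 ≡ 59 (mod 319)
s^129 mod 319 = 59 matches H.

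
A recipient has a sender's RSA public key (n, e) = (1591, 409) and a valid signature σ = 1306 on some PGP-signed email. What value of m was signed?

σ^2 ≡ 1306^2 = 1705636 ≡ 84
σ^4 ≡ 84^2 = 7056 ≡ 692
σ^8 ≡ 692^2 = 478864 ≡ 1564
σ^16 ≡ 1564^2 = 2446096 ≡ 729
σ^32 ≡ 729^2 = 531441 ≡ 47
σ^64 ≡ 47^2 = 2209 ≡ 618
σ^128 ≡ 618^2 = 381924 ≡ 84
σ^256 ≡ 84^2 = 7056 ≡ 692
409 = 256 + 128 + 16 + 8 + 1, so σ^409 ≡ 692·84·729·1564·1306 ≡ 11 (mod 1591)

11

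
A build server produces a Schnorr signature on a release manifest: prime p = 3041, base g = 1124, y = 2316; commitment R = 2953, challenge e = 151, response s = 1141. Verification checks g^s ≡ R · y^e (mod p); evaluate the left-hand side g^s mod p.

1917

1124^2 = 1263376 ≡ 1361
1124^4 ≡ 1361^2 = 1852321 ≡ 352
1124^8 ≡ 352^2 = 123904 ≡ 2264
1124^16 ≡ 2264^2 = 5125696 ≡ 1611
1124^32 ≡ 1611^2 = 2595321 ≡ 1348
1124^64 ≡ 1348^2 = 1817104 ≡ 1627
1124^128 ≡ 1627^2 = 2647129 ≡ 1459
1124^256 ≡ 1459^2 = 2128681 ≡ 3022
1124^512 ≡ 3022^2 = 9132484 ≡ 361
1124^1024 ≡ 361^2 = 130321 ≡ 2599
1141 = 1024 + 64 + 32 + 16 + 4 + 1, so 1124^1141 ≡ 2599·1627·1348·1611·352·1124 ≡ 1917 (mod 3041)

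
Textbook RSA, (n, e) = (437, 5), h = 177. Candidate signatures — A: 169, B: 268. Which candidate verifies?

Candidate A: 169^2 = 28561 ≡ 156; 169^4 ≡ 156^2 = 24336 ≡ 301; 5 = 4 + 1, so 169^5 ≡ 301·169 ≡ 177 (mod 437)
  → matches h = 177
Candidate B: 268^2 = 71824 ≡ 156; 268^4 ≡ 156^2 = 24336 ≡ 301; 5 = 4 + 1, so 268^5 ≡ 301·268 ≡ 260 (mod 437)

A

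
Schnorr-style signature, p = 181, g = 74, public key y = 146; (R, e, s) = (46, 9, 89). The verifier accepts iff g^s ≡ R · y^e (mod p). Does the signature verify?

verifies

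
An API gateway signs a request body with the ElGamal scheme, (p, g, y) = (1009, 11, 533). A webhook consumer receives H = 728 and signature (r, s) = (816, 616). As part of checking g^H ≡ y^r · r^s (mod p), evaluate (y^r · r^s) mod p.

503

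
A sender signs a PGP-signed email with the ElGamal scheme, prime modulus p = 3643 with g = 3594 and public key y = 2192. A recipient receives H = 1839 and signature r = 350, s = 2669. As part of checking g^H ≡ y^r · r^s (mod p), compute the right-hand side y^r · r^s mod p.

1889

2192^2 = 4804864 ≡ 3390
2192^4 ≡ 3390^2 = 11492100 ≡ 2078
2192^8 ≡ 2078^2 = 4318084 ≡ 1129
2192^16 ≡ 1129^2 = 1274641 ≡ 3234
2192^32 ≡ 3234^2 = 10458756 ≡ 3346
2192^64 ≡ 3346^2 = 11195716 ≡ 777
2192^128 ≡ 777^2 = 603729 ≡ 2634
2192^256 ≡ 2634^2 = 6937956 ≡ 1684
350 = 256 + 64 + 16 + 8 + 4 + 2, so 2192^350 ≡ 1684·777·3234·1129·2078·3390 ≡ 3275 (mod 3643)
350^2 = 122500 ≡ 2281
350^4 ≡ 2281^2 = 5202961 ≡ 757
350^8 ≡ 757^2 = 573049 ≡ 1098
350^16 ≡ 1098^2 = 1205604 ≡ 3414
350^32 ≡ 3414^2 = 11655396 ≡ 1439
350^64 ≡ 1439^2 = 2070721 ≡ 1497
350^128 ≡ 1497^2 = 2241009 ≡ 564
350^256 ≡ 564^2 = 318096 ≡ 1155
350^512 ≡ 1155^2 = 1334025 ≡ 687
350^1024 ≡ 687^2 = 471969 ≡ 2022
350^2048 ≡ 2022^2 = 4088484 ≡ 1038
2669 = 2048 + 512 + 64 + 32 + 8 + 4 + 1, so 350^2669 ≡ 1038·687·1497·1439·1098·757·350 ≡ 3034 (mod 3643)
y^r · r^s ≡ 3275·3034 = 9936350 ≡ 1889 (mod 3643)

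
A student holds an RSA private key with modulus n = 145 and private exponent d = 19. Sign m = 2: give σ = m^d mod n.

m^2 ≡ 2^2 = 4
m^4 ≡ 4^2 = 16
m^8 ≡ 16^2 = 256 ≡ 111
m^16 ≡ 111^2 = 12321 ≡ 141
19 = 16 + 2 + 1, so m^19 ≡ 141·4·2 ≡ 113 (mod 145)

113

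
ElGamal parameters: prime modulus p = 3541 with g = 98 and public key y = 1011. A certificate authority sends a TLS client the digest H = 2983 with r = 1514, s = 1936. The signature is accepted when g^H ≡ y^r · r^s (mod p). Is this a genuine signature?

Left side g^H mod p:
98^2983 mod 3541 = 3128
Right side y^r · r^s mod p:
1011^1514 mod 3541 = 697
1514^1936 mod 3541 = 1827
697·1827 = 1273419 ≡ 2200 (mod 3541)
3128 ≠ 2200, so verification fails.

forged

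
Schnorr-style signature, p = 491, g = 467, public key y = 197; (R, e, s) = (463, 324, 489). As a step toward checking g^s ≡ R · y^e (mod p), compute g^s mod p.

467^2 = 218089 ≡ 85
467^4 ≡ 85^2 = 7225 ≡ 351
467^8 ≡ 351^2 = 123201 ≡ 451
467^16 ≡ 451^2 = 203401 ≡ 127
467^32 ≡ 127^2 = 16129 ≡ 417
467^64 ≡ 417^2 = 173889 ≡ 75
467^128 ≡ 75^2 = 5625 ≡ 224
467^256 ≡ 224^2 = 50176 ≡ 94
489 = 256 + 128 + 64 + 32 + 8 + 1, so 467^489 ≡ 94·224·75·417·451·467 ≡ 225 (mod 491)

225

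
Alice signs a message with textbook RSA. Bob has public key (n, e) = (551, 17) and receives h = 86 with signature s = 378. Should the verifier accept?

reject

s^2 ≡ 378^2 = 142884 ≡ 175
s^4 ≡ 175^2 = 30625 ≡ 320
s^8 ≡ 320^2 = 102400 ≡ 465
s^16 ≡ 465^2 = 216225 ≡ 233
17 = 16 + 1, so s^17 ≡ 233·378 ≡ 465 (mod 551)
The recovered value 465 does not match the digest 86.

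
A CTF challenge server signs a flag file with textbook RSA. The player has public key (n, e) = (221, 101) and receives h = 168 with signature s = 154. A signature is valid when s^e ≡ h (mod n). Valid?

Squares mod 221: s^1≡154, s^2≡69, s^4≡120, s^8≡35, s^16≡120, s^32≡35, s^64≡120
101 = 64 + 32 + 4 + 1, so s^101 ≡ 120·35·120·154 ≡ 137 (mod 221)
137 ≠ 168, so verification fails.

no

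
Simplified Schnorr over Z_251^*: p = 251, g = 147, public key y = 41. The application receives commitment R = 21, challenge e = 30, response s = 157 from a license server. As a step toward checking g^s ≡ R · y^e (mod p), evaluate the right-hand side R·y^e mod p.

205

Squares mod 251: 41^1≡41, 41^2≡175, 41^4≡3, 41^8≡9, 41^16≡81
30 = 16 + 8 + 4 + 2, so 41^30 ≡ 81·9·3·175 ≡ 201 (mod 251)
R · y^e ≡ 21·201 = 4221 ≡ 205 (mod 251)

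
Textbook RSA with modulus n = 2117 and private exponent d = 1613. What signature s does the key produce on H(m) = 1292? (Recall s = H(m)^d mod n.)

(H(m))^1613 mod 2117 = 2066

2066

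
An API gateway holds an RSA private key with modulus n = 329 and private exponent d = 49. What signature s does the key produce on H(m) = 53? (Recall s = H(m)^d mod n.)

263

(H(m))^49 mod 329 = 263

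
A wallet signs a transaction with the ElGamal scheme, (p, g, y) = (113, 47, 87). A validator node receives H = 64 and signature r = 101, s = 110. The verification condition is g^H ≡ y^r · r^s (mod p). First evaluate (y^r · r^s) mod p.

109

87^2 = 7569 ≡ 111
87^4 ≡ 111^2 = 12321 ≡ 4
87^8 ≡ 4^2 = 16
87^16 ≡ 16^2 = 256 ≡ 30
87^32 ≡ 30^2 = 900 ≡ 109
87^64 ≡ 109^2 = 11881 ≡ 16
101 = 64 + 32 + 4 + 1, so 87^101 ≡ 16·109·4·87 ≡ 102 (mod 113)
101^2 = 10201 ≡ 31
101^4 ≡ 31^2 = 961 ≡ 57
101^8 ≡ 57^2 = 3249 ≡ 85
101^16 ≡ 85^2 = 7225 ≡ 106
101^32 ≡ 106^2 = 11236 ≡ 49
101^64 ≡ 49^2 = 2401 ≡ 28
110 = 64 + 32 + 8 + 4 + 2, so 101^110 ≡ 28·49·85·57·31 ≡ 62 (mod 113)
y^r · r^s ≡ 102·62 = 6324 ≡ 109 (mod 113)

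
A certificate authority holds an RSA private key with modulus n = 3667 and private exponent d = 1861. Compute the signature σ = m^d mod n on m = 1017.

m^2 ≡ 1017^2 = 1034289 ≡ 195
m^4 ≡ 195^2 = 38025 ≡ 1355
m^8 ≡ 1355^2 = 1836025 ≡ 2525
m^16 ≡ 2525^2 = 6375625 ≡ 2379
m^32 ≡ 2379^2 = 5659641 ≡ 1460
m^64 ≡ 1460^2 = 2131600 ≡ 1073
m^128 ≡ 1073^2 = 1151329 ≡ 3558
m^256 ≡ 3558^2 = 12659364 ≡ 880
m^512 ≡ 880^2 = 774400 ≡ 663
m^1024 ≡ 663^2 = 439569 ≡ 3196
1861 = 1024 + 512 + 256 + 64 + 4 + 1, so m^1861 ≡ 3196·663·880·1073·1355·1017 ≡ 1839 (mod 3667)

1839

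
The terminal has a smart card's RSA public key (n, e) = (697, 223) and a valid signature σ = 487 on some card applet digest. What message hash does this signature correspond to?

490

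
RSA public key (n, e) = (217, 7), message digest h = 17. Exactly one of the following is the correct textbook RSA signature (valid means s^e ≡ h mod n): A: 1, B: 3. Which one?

B

Candidate A: Squares mod 217: 1^1≡1, 1^2≡1, 1^4≡1; 7 = 4 + 2 + 1, so 1^7 ≡ 1·1·1 ≡ 1 (mod 217)
Candidate B: Squares mod 217: 3^1≡3, 3^2≡9, 3^4≡81; 7 = 4 + 2 + 1, so 3^7 ≡ 81·9·3 ≡ 17 (mod 217)
  → matches h = 17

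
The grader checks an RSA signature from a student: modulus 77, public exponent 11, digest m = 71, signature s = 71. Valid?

yes

s^2 ≡ 71^2 = 5041 ≡ 36
s^4 ≡ 36^2 = 1296 ≡ 64
s^8 ≡ 64^2 = 4096 ≡ 15
11 = 8 + 2 + 1, so s^11 ≡ 15·36·71 ≡ 71 (mod 77)
Since 71 equals the digest 71, verification succeeds.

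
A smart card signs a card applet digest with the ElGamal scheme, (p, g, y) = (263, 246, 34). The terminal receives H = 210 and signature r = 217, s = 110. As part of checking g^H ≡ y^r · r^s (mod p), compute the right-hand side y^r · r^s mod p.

242

34^2 = 1156 ≡ 104
34^4 ≡ 104^2 = 10816 ≡ 33
34^8 ≡ 33^2 = 1089 ≡ 37
34^16 ≡ 37^2 = 1369 ≡ 54
34^32 ≡ 54^2 = 2916 ≡ 23
34^64 ≡ 23^2 = 529 ≡ 3
34^128 ≡ 3^2 = 9
217 = 128 + 64 + 16 + 8 + 1, so 34^217 ≡ 9·3·54·37·34 ≡ 2 (mod 263)
217^2 = 47089 ≡ 12
217^4 ≡ 12^2 = 144
217^8 ≡ 144^2 = 20736 ≡ 222
217^16 ≡ 222^2 = 49284 ≡ 103
217^32 ≡ 103^2 = 10609 ≡ 89
217^64 ≡ 89^2 = 7921 ≡ 31
110 = 64 + 32 + 8 + 4 + 2, so 217^110 ≡ 31·89·222·144·12 ≡ 121 (mod 263)
y^r · r^s ≡ 2·121 = 242 ≡ 242 (mod 263)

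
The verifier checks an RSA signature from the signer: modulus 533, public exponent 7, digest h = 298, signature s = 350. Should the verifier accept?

s^7 mod 533 = 298
s^7 mod 533 = 298 matches h.

accept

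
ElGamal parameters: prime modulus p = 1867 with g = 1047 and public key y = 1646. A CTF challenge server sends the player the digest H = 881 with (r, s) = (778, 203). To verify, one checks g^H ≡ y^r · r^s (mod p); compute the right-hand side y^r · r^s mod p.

1228

1646^778 mod 1867 = 1485
778^203 mod 1867 = 769
y^r · r^s ≡ 1485·769 = 1141965 ≡ 1228 (mod 1867)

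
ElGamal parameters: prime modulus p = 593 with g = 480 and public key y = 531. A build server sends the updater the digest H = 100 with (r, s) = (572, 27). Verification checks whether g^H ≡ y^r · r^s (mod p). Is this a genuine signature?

forged

Left side g^H mod p:
480^2 = 230400 ≡ 316
480^4 ≡ 316^2 = 99856 ≡ 232
480^8 ≡ 232^2 = 53824 ≡ 454
480^16 ≡ 454^2 = 206116 ≡ 345
480^32 ≡ 345^2 = 119025 ≡ 425
480^64 ≡ 425^2 = 180625 ≡ 353
100 = 64 + 32 + 4, so 480^100 ≡ 353·425·232 ≡ 258 (mod 593)
Right side y^r · r^s mod p:
531^2 = 281961 ≡ 286
531^4 ≡ 286^2 = 81796 ≡ 555
531^8 ≡ 555^2 = 308025 ≡ 258
531^16 ≡ 258^2 = 66564 ≡ 148
531^32 ≡ 148^2 = 21904 ≡ 556
531^64 ≡ 556^2 = 309136 ≡ 183
531^128 ≡ 183^2 = 33489 ≡ 281
531^256 ≡ 281^2 = 78961 ≡ 92
531^512 ≡ 92^2 = 8464 ≡ 162
572 = 512 + 32 + 16 + 8 + 4, so 531^572 ≡ 162·556·148·258·555 ≡ 281 (mod 593)
572^2 = 327184 ≡ 441
572^4 ≡ 441^2 = 194481 ≡ 570
572^8 ≡ 570^2 = 324900 ≡ 529
572^16 ≡ 529^2 = 279841 ≡ 538
27 = 16 + 8 + 2 + 1, so 572^27 ≡ 538·529·441·572 ≡ 269 (mod 593)
281·269 = 75589 ≡ 278 (mod 593)
258 ≠ 278, so verification fails.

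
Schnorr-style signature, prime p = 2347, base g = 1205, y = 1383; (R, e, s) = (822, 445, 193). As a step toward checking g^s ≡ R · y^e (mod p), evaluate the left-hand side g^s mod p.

1205^2 = 1452025 ≡ 1579
1205^4 ≡ 1579^2 = 2493241 ≡ 727
1205^8 ≡ 727^2 = 528529 ≡ 454
1205^16 ≡ 454^2 = 206116 ≡ 1927
1205^32 ≡ 1927^2 = 3713329 ≡ 375
1205^64 ≡ 375^2 = 140625 ≡ 2152
1205^128 ≡ 2152^2 = 4631104 ≡ 473
193 = 128 + 64 + 1, so 1205^193 ≡ 473·2152·1205 ≡ 1357 (mod 2347)

1357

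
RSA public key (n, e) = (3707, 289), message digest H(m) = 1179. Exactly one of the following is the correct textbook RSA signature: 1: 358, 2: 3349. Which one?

Candidate 1: 358^2 = 128164 ≡ 2126; 358^4 ≡ 2126^2 = 4519876 ≡ 1043; 358^8 ≡ 1043^2 = 1087849 ≡ 1698; 358^16 ≡ 1698^2 = 2883204 ≡ 2865; 358^32 ≡ 2865^2 = 8208225 ≡ 927; 358^64 ≡ 927^2 = 859329 ≡ 3012; 358^128 ≡ 3012^2 = 9072144 ≡ 1115; 358^256 ≡ 1115^2 = 1243225 ≡ 1380; 289 = 256 + 32 + 1, so 358^289 ≡ 1380·927·358 ≡ 1179 (mod 3707)
  → matches H(m) = 1179
Candidate 2: 3349^2 = 11215801 ≡ 2126; 3349^4 ≡ 2126^2 = 4519876 ≡ 1043; 3349^8 ≡ 1043^2 = 1087849 ≡ 1698; 3349^16 ≡ 1698^2 = 2883204 ≡ 2865; 3349^32 ≡ 2865^2 = 8208225 ≡ 927; 3349^64 ≡ 927^2 = 859329 ≡ 3012; 3349^128 ≡ 3012^2 = 9072144 ≡ 1115; 3349^256 ≡ 1115^2 = 1243225 ≡ 1380; 289 = 256 + 32 + 1, so 3349^289 ≡ 1380·927·3349 ≡ 2528 (mod 3707)

1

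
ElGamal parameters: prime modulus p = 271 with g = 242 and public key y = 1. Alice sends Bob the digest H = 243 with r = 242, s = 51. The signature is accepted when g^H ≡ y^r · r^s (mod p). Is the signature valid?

Left side g^H mod p:
Squares mod 271: 242^1≡242, 242^2≡28, 242^4≡242, 242^8≡28, 242^16≡242, 242^32≡28, 242^64≡242, 242^128≡28
243 = 128 + 64 + 32 + 16 + 2 + 1, so 242^243 ≡ 28·242·28·242·28·242 ≡ 1 (mod 271)
Right side y^r · r^s mod p:
Squares mod 271: 1^1≡1, 1^2≡1, 1^4≡1, 1^8≡1, 1^16≡1, 1^32≡1, 1^64≡1, 1^128≡1
242 = 128 + 64 + 32 + 16 + 2, so 1^242 ≡ 1·1·1·1·1 ≡ 1 (mod 271)
Squares mod 271: 242^1≡242, 242^2≡28, 242^4≡242, 242^8≡28, 242^16≡242, 242^32≡28
51 = 32 + 16 + 2 + 1, so 242^51 ≡ 28·242·28·242 ≡ 1 (mod 271)
1·1 = 1 ≡ 1 (mod 271)
1 ≡ 1 (mod 271), so the signature is genuine.

valid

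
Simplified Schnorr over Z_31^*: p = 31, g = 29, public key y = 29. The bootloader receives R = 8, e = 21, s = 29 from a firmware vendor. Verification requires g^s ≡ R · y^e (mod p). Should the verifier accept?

g^s mod p:
29^2 = 841 ≡ 4
29^4 ≡ 4^2 = 16
29^8 ≡ 16^2 = 256 ≡ 8
29^16 ≡ 8^2 = 64 ≡ 2
29 = 16 + 8 + 4 + 1, so 29^29 ≡ 2·8·16·29 ≡ 15 (mod 31)
R · y^e mod p:
29^2 = 841 ≡ 4
29^4 ≡ 4^2 = 16
29^8 ≡ 16^2 = 256 ≡ 8
29^16 ≡ 8^2 = 64 ≡ 2
21 = 16 + 4 + 1, so 29^21 ≡ 2·16·29 ≡ 29 (mod 31)
8·29 = 232 ≡ 15 (mod 31)
15 ≡ 15 (mod 31); signature holds.

accept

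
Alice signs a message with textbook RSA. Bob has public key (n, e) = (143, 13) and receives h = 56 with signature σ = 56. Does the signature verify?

verifies

Squares mod 143: σ^1≡56, σ^2≡133, σ^4≡100, σ^8≡133
13 = 8 + 4 + 1, so σ^13 ≡ 133·100·56 ≡ 56 (mod 143)
56 = h, so the signature checks out.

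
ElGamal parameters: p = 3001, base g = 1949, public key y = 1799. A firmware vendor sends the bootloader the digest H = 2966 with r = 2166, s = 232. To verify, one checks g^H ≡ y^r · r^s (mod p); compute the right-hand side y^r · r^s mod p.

153

1799^2 = 3236401 ≡ 1323
1799^4 ≡ 1323^2 = 1750329 ≡ 746
1799^8 ≡ 746^2 = 556516 ≡ 1331
1799^16 ≡ 1331^2 = 1771561 ≡ 971
1799^32 ≡ 971^2 = 942841 ≡ 527
1799^64 ≡ 527^2 = 277729 ≡ 1637
1799^128 ≡ 1637^2 = 2679769 ≡ 2877
1799^256 ≡ 2877^2 = 8277129 ≡ 371
1799^512 ≡ 371^2 = 137641 ≡ 2596
1799^1024 ≡ 2596^2 = 6739216 ≡ 1971
1799^2048 ≡ 1971^2 = 3884841 ≡ 1547
2166 = 2048 + 64 + 32 + 16 + 4 + 2, so 1799^2166 ≡ 1547·1637·527·971·746·1323 ≡ 2030 (mod 3001)
2166^2 = 4691556 ≡ 993
2166^4 ≡ 993^2 = 986049 ≡ 1721
2166^8 ≡ 1721^2 = 2961841 ≡ 2855
2166^16 ≡ 2855^2 = 8151025 ≡ 309
2166^32 ≡ 309^2 = 95481 ≡ 2450
2166^64 ≡ 2450^2 = 6002500 ≡ 500
2166^128 ≡ 500^2 = 250000 ≡ 917
232 = 128 + 64 + 32 + 8, so 2166^232 ≡ 917·500·2450·2855 ≡ 1267 (mod 3001)
y^r · r^s ≡ 2030·1267 = 2572010 ≡ 153 (mod 3001)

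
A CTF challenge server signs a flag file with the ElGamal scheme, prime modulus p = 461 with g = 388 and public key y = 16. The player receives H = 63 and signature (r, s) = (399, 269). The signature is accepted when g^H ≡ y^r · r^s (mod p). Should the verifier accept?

reject

Left side g^H mod p:
388^63 mod 461 = 125
Right side y^r · r^s mod p:
16^399 mod 461 = 137
399^269 mod 461 = 111
137·111 = 15207 ≡ 455 (mod 461)
125 ≠ 455, so verification fails.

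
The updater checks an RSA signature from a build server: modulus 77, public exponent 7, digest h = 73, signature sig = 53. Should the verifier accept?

sig^2 ≡ 53^2 = 2809 ≡ 37
sig^4 ≡ 37^2 = 1369 ≡ 60
7 = 4 + 2 + 1, so sig^7 ≡ 60·37·53 ≡ 4 (mod 77)
sig^7 mod 77 = 4, but h = 73.

reject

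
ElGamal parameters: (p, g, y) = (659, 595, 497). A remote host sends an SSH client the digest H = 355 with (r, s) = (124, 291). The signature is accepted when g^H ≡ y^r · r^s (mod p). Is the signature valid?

Left side g^H mod p:
595^2 = 354025 ≡ 142
595^4 ≡ 142^2 = 20164 ≡ 394
595^8 ≡ 394^2 = 155236 ≡ 371
595^16 ≡ 371^2 = 137641 ≡ 569
595^32 ≡ 569^2 = 323761 ≡ 192
595^64 ≡ 192^2 = 36864 ≡ 619
595^128 ≡ 619^2 = 383161 ≡ 282
595^256 ≡ 282^2 = 79524 ≡ 444
355 = 256 + 64 + 32 + 2 + 1, so 595^355 ≡ 444·619·192·142·595 ≡ 534 (mod 659)
Right side y^r · r^s mod p:
497^2 = 247009 ≡ 543
497^4 ≡ 543^2 = 294849 ≡ 276
497^8 ≡ 276^2 = 76176 ≡ 391
497^16 ≡ 391^2 = 152881 ≡ 652
497^32 ≡ 652^2 = 425104 ≡ 49
497^64 ≡ 49^2 = 2401 ≡ 424
124 = 64 + 32 + 16 + 8 + 4, so 497^124 ≡ 424·49·652·391·276 ≡ 489 (mod 659)
124^2 = 15376 ≡ 219
124^4 ≡ 219^2 = 47961 ≡ 513
124^8 ≡ 513^2 = 263169 ≡ 228
124^16 ≡ 228^2 = 51984 ≡ 582
124^32 ≡ 582^2 = 338724 ≡ 657
124^64 ≡ 657^2 = 431649 ≡ 4
124^128 ≡ 4^2 = 16
124^256 ≡ 16^2 = 256
291 = 256 + 32 + 2 + 1, so 124^291 ≡ 256·657·219·124 ≡ 369 (mod 659)
489·369 = 180441 ≡ 534 (mod 659)
534 ≡ 534 (mod 659), so the signature is genuine.

valid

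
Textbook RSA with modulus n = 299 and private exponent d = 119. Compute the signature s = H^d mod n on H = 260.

130

H^2 ≡ 260^2 = 67600 ≡ 26
H^4 ≡ 26^2 = 676 ≡ 78
H^8 ≡ 78^2 = 6084 ≡ 104
H^16 ≡ 104^2 = 10816 ≡ 52
H^32 ≡ 52^2 = 2704 ≡ 13
H^64 ≡ 13^2 = 169
119 = 64 + 32 + 16 + 4 + 2 + 1, so H^119 ≡ 169·13·52·78·26·260 ≡ 130 (mod 299)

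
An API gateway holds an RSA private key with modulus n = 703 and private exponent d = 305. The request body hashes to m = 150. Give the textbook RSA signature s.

351

m^2 ≡ 150^2 = 22500 ≡ 4
m^4 ≡ 4^2 = 16
m^8 ≡ 16^2 = 256
m^16 ≡ 256^2 = 65536 ≡ 157
m^32 ≡ 157^2 = 24649 ≡ 44
m^64 ≡ 44^2 = 1936 ≡ 530
m^128 ≡ 530^2 = 280900 ≡ 403
m^256 ≡ 403^2 = 162409 ≡ 16
305 = 256 + 32 + 16 + 1, so m^305 ≡ 16·44·157·150 ≡ 351 (mod 703)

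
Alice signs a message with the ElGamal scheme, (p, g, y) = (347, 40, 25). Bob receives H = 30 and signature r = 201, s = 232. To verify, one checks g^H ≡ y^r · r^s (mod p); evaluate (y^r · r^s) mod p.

42

25^2 = 625 ≡ 278
25^4 ≡ 278^2 = 77284 ≡ 250
25^8 ≡ 250^2 = 62500 ≡ 40
25^16 ≡ 40^2 = 1600 ≡ 212
25^32 ≡ 212^2 = 44944 ≡ 181
25^64 ≡ 181^2 = 32761 ≡ 143
25^128 ≡ 143^2 = 20449 ≡ 323
201 = 128 + 64 + 8 + 1, so 25^201 ≡ 323·143·40·25 ≡ 177 (mod 347)
201^2 = 40401 ≡ 149
201^4 ≡ 149^2 = 22201 ≡ 340
201^8 ≡ 340^2 = 115600 ≡ 49
201^16 ≡ 49^2 = 2401 ≡ 319
201^32 ≡ 319^2 = 101761 ≡ 90
201^64 ≡ 90^2 = 8100 ≡ 119
201^128 ≡ 119^2 = 14161 ≡ 281
232 = 128 + 64 + 32 + 8, so 201^232 ≡ 281·119·90·49 ≡ 12 (mod 347)
y^r · r^s ≡ 177·12 = 2124 ≡ 42 (mod 347)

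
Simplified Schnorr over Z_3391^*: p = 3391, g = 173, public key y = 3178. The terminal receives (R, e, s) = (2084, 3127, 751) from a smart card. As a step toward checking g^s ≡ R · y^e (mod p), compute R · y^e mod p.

1842

Squares mod 3391: 3178^1≡3178, 3178^2≡1286, 3178^4≡2379, 3178^8≡62, 3178^16≡453, 3178^32≡1749, 3178^64≡319, 3178^128≡31, 3178^256≡961, 3178^512≡1169, 3178^1024≡3379, 3178^2048≡144
3127 = 2048 + 1024 + 32 + 16 + 4 + 2 + 1, so 3178^3127 ≡ 144·3379·1749·453·2379·1286·3178 ≡ 3291 (mod 3391)
R · y^e ≡ 2084·3291 = 6858444 ≡ 1842 (mod 3391)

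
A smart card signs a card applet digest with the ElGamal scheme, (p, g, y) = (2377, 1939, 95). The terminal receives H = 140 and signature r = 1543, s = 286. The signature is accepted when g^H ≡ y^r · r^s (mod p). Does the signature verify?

Left side g^H mod p:
1939^2 = 3759721 ≡ 1684
1939^4 ≡ 1684^2 = 2835856 ≡ 95
1939^8 ≡ 95^2 = 9025 ≡ 1894
1939^16 ≡ 1894^2 = 3587236 ≡ 343
1939^32 ≡ 343^2 = 117649 ≡ 1176
1939^64 ≡ 1176^2 = 1382976 ≡ 1939
1939^128 ≡ 1939^2 = 3759721 ≡ 1684
140 = 128 + 8 + 4, so 1939^140 ≡ 1684·1894·95 ≡ 1176 (mod 2377)
Right side y^r · r^s mod p:
95^2 = 9025 ≡ 1894
95^4 ≡ 1894^2 = 3587236 ≡ 343
95^8 ≡ 343^2 = 117649 ≡ 1176
95^16 ≡ 1176^2 = 1382976 ≡ 1939
95^32 ≡ 1939^2 = 3759721 ≡ 1684
95^64 ≡ 1684^2 = 2835856 ≡ 95
95^128 ≡ 95^2 = 9025 ≡ 1894
95^256 ≡ 1894^2 = 3587236 ≡ 343
95^512 ≡ 343^2 = 117649 ≡ 1176
95^1024 ≡ 1176^2 = 1382976 ≡ 1939
1543 = 1024 + 512 + 4 + 2 + 1, so 95^1543 ≡ 1939·1176·343·1894·95 ≡ 343 (mod 2377)
1543^2 = 2380849 ≡ 1472
1543^4 ≡ 1472^2 = 2166784 ≡ 1337
1543^8 ≡ 1337^2 = 1787569 ≡ 65
1543^16 ≡ 65^2 = 4225 ≡ 1848
1543^32 ≡ 1848^2 = 3415104 ≡ 1732
1543^64 ≡ 1732^2 = 2999824 ≡ 50
1543^128 ≡ 50^2 = 2500 ≡ 123
1543^256 ≡ 123^2 = 15129 ≡ 867
286 = 256 + 16 + 8 + 4 + 2, so 1543^286 ≡ 867·1848·65·1337·1472 ≡ 329 (mod 2377)
343·329 = 112847 ≡ 1128 (mod 2377)
1176 ≠ 1128, so verification fails.

does not verify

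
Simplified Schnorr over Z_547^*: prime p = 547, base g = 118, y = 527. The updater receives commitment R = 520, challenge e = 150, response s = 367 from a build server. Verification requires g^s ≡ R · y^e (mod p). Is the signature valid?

invalid

g^s mod p:
118^2 = 13924 ≡ 249
118^4 ≡ 249^2 = 62001 ≡ 190
118^8 ≡ 190^2 = 36100 ≡ 545
118^16 ≡ 545^2 = 297025 ≡ 4
118^32 ≡ 4^2 = 16
118^64 ≡ 16^2 = 256
118^128 ≡ 256^2 = 65536 ≡ 443
118^256 ≡ 443^2 = 196249 ≡ 423
367 = 256 + 64 + 32 + 8 + 4 + 2 + 1, so 118^367 ≡ 423·256·16·545·190·249·118 ≡ 324 (mod 547)
R · y^e mod p:
527^2 = 277729 ≡ 400
527^4 ≡ 400^2 = 160000 ≡ 276
527^8 ≡ 276^2 = 76176 ≡ 143
527^16 ≡ 143^2 = 20449 ≡ 210
527^32 ≡ 210^2 = 44100 ≡ 340
527^64 ≡ 340^2 = 115600 ≡ 183
527^128 ≡ 183^2 = 33489 ≡ 122
150 = 128 + 16 + 4 + 2, so 527^150 ≡ 122·210·276·400 ≡ 161 (mod 547)
520·161 = 83720 ≡ 29 (mod 547)
324 ≠ 29; the check fails.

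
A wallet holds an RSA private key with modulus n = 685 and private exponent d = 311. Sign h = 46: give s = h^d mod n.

591

Squares mod 685: h^1≡46, h^2≡61, h^4≡296, h^8≡621, h^16≡671, h^32≡196, h^64≡56, h^128≡396, h^256≡636
311 = 256 + 32 + 16 + 4 + 2 + 1, so h^311 ≡ 636·196·671·296·61·46 ≡ 591 (mod 685)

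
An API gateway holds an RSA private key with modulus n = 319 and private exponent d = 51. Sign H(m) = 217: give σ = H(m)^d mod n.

316

(H(m))^2 ≡ 217^2 = 47089 ≡ 196
(H(m))^4 ≡ 196^2 = 38416 ≡ 136
(H(m))^8 ≡ 136^2 = 18496 ≡ 313
(H(m))^16 ≡ 313^2 = 97969 ≡ 36
(H(m))^32 ≡ 36^2 = 1296 ≡ 20
51 = 32 + 16 + 2 + 1, so (H(m))^51 ≡ 20·36·196·217 ≡ 316 (mod 319)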